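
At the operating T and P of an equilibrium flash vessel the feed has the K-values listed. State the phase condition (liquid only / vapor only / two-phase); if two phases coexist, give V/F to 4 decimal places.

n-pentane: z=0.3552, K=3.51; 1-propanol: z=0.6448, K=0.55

two-phase, V/F = 0.5324

ΣzᵢKᵢ = 1.6014; Σzᵢ/Kᵢ = 1.2736.
Both exceed 1, so a two-phase solution exists.
Binary case is linear: z₁(K₁−1)(1+ψ(K₂−1)) + z₂(K₂−1)(1+ψ(K₁−1)) = 0
⇒ ψ = [z₁(K₁−1)+z₂(K₂−1)] / [−(K₁−1)(K₂−1)] = 0.60139/1.12950 = 0.5324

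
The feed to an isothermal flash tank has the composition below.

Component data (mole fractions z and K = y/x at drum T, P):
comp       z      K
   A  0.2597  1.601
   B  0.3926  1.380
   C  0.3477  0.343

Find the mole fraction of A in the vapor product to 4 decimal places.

y_A = 0.3623

Let β = V/F and solve Σ zᵢ(Kᵢ−1)/(1+β(Kᵢ−1)) = 0.
Feasibility: ΣzᵢKᵢ = 1.0768, Σzᵢ/Kᵢ = 1.4604 — both > 1, two phases present.
Newton–Raphson from β = 0.66:
  β = 0.6600: g = -0.17231, g' = -0.5522 → β = 0.3480
  β = 0.3480: g = -0.03529, g' = -0.3606 → β = 0.2501
  β = 0.2501: g = -0.00143, g' = -0.3331 → β = 0.2458
Converged at β = 0.2458.
Compositions from xᵢ = zᵢ/(1+β(Kᵢ−1)), yᵢ = Kᵢxᵢ:
  A: x = 0.2263, y = 0.3623
  B: x = 0.3591, y = 0.4955
  C: x = 0.4147, y = 0.1422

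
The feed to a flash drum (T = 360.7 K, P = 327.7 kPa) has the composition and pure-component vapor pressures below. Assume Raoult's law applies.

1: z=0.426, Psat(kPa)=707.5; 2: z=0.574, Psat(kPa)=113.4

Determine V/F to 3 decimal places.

Raoult's law: Kᵢ = Pᵢˢᵃᵗ/P = Pᵢˢᵃᵗ/327.7.
  K_1 = 707.5/327.7 = 2.15899, K_2 = 113.4/327.7 = 0.34605
Rachford–Rice: g(V/F) = Σ zᵢ(Kᵢ−1)/(1+V/F(Kᵢ−1)) = 0.
Feasibility: ΣzᵢKᵢ = 1.118, Σzᵢ/Kᵢ = 1.856 — both > 1, two phases present.
Binary case is linear: z₁(K₁−1)(1+V/F(K₂−1)) + z₂(K₂−1)(1+V/F(K₁−1)) = 0
⇒ V/F = [z₁(K₁−1)+z₂(K₂−1)] / [−(K₁−1)(K₂−1)] = 0.1184/0.7579 = 0.156

V/F = 0.156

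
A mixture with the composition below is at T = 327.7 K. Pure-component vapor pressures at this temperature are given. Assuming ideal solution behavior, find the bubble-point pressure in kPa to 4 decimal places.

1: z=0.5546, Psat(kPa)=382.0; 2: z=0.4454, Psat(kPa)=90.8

At the bubble point ψ → 0, so ΣzᵢKᵢ = 1 with Kᵢ = Pᵢˢᵃᵗ/P ⇒ P = ΣzᵢPᵢˢᵃᵗ.
P = 0.5546·382.0 + 0.4454·90.8 = 252.2995 kPa

Pbub = 252.2995 kPa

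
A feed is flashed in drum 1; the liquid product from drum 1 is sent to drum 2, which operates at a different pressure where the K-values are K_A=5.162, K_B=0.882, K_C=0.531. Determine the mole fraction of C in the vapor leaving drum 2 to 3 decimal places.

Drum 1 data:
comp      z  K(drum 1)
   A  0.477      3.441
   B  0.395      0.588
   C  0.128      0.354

Drum 1:
Newton–Raphson from ψ₁ = 0.49:
  ψ₁ = 0.490: g = 0.2053, g' = -0.809 → ψ₁ = 0.744
  ψ₁ = 0.744: g = 0.0197, g' = -0.696 → ψ₁ = 0.772
Converged at ψ₁ = 0.772.
Drum-1 compositions:
  A: x = 0.165, y = 0.569
  B: x = 0.579, y = 0.341
  C: x = 0.255, y = 0.090
Drum-2 feed = drum-1 liquid: z₂ = (0.1654, 0.5793, 0.2554).
Drum 2:
Iterate (Newton) starting at ψ₂ = 0.5:
  ψ₂ = 0.500: g = -0.0057, g' = -0.407 → ψ₂ = 0.486
Converged at ψ₂ = 0.486.
  A: x = 0.055, y = 0.282
  B: x = 0.615, y = 0.542
  C: x = 0.331, y = 0.176

y_C (drum 2) = 0.176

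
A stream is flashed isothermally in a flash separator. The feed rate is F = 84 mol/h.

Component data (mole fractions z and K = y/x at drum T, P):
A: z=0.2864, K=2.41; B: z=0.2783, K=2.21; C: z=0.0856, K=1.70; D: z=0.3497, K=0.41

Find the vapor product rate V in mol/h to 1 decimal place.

V = 68.2 mol/h

Rachford–Rice: g(ψ) = Σ zᵢ(Kᵢ−1)/(1+ψ(Kᵢ−1)) = 0.
Check two-phase: ΣzᵢKᵢ = 1.5942 > 1 and Σzᵢ/Kᵢ = 1.1480 > 1, so g(0) = 0.5942 > 0 and g(1) = -0.1480 < 0.
Iterate (Newton) starting at ψ = 0.5:
  ψ = 0.5000: g = 0.19838, g' = -0.6220 → ψ = 0.8190
  ψ = 0.8190: g = -0.00458, g' = -0.6981 → ψ = 0.8124
Converged at ψ = 0.8124.
Then V = ψ·F = 0.8124·84 = 68.2 mol/h and L = F − V = 15.8 mol/h.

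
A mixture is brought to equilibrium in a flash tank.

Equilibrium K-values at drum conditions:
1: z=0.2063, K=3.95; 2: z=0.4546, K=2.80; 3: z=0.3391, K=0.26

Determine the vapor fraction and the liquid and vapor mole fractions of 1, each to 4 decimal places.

Rachford–Rice: g(ψ) = Σ zᵢ(Kᵢ−1)/(1+ψ(Kᵢ−1)) = 0.
g(0) = ΣzᵢKᵢ − 1 = 1.1759 and g(1) = 1 − Σzᵢ/Kᵢ = -0.5188, so a root lies in (0, 1).
Iterate (Newton) starting at ψ = 0.47:
  ψ = 0.4700: g = 0.31353, g' = -1.1840 → ψ = 0.7348
  ψ = 0.7348: g = -0.00558, g' = -1.3440 → ψ = 0.7307
  ψ = 0.7307: g = -0.00002, g' = -1.3353 → ψ = 0.7306
Converged at ψ = 0.7306.
Compositions from xᵢ = zᵢ/(1+ψ(Kᵢ−1)), yᵢ = Kᵢxᵢ:
  1: x = 0.0654, y = 0.2583
  2: x = 0.1964, y = 0.5498
  3: x = 0.7383, y = 0.1919

ψ = 0.7306, x_1 = 0.0654, y_1 = 0.2583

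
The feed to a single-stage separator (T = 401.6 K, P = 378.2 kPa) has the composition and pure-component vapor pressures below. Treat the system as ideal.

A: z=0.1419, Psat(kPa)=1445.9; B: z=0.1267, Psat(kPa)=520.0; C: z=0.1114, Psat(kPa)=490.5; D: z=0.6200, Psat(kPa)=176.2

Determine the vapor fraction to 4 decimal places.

ψ = 0.1476

Raoult's law: Kᵢ = Pᵢˢᵃᵗ/P = Pᵢˢᵃᵗ/378.2.
  K_A = 1445.9/378.2 = 3.823109, K_B = 520.0/378.2 = 1.374934, K_C = 490.5/378.2 = 1.296933, K_D = 176.2/378.2 = 0.465891
Rachford–Rice: g(ψ) = Σ zᵢ(Kᵢ−1)/(1+ψ(Kᵢ−1)) = 0.
Feasibility: ΣzᵢKᵢ = 1.1500, Σzᵢ/Kᵢ = 1.5459 — both > 1, two phases present.
Newton–Raphson from ψ = 0.5:
  ψ = 0.5000: g = -0.21688, g' = -0.5438 → ψ = 0.1012
  ψ = 0.1012: g = 0.03943, g' = -0.9077 → ψ = 0.1446
  ψ = 0.1446: g = 0.00239, g' = -0.8031 → ψ = 0.1476
Converged at ψ = 0.1476.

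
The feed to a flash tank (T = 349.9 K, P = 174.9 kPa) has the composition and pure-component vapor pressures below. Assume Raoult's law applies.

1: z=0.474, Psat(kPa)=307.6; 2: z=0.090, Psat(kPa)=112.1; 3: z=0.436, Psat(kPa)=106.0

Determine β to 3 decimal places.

β = 0.528

Raoult's law: Kᵢ = Pᵢˢᵃᵗ/P = Pᵢˢᵃᵗ/174.9.
  K_1 = 307.6/174.9 = 1.75872, K_2 = 112.1/174.9 = 0.64094, K_3 = 106.0/174.9 = 0.60606
Rachford–Rice: g(β) = Σ zᵢ(Kᵢ−1)/(1+β(Kᵢ−1)) = 0.
Check two-phase: ΣzᵢKᵢ = 1.156 > 1 and Σzᵢ/Kᵢ = 1.129 > 1, so g(0) = 0.156 > 0 and g(1) = -0.129 < 0.
Newton–Raphson from β = 0.5:
  β = 0.500: g = 0.0075, g' = -0.266 → β = 0.528
Converged at β = 0.528.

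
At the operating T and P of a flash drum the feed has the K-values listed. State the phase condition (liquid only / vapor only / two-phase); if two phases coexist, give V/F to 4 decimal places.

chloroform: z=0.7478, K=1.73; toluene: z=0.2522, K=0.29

ΣzᵢKᵢ = 1.3668; Σzᵢ/Kᵢ = 1.3019.
Both exceed 1, so a two-phase solution exists.
Let ψ = V/F and solve Σ zᵢ(Kᵢ−1)/(1+ψ(Kᵢ−1)) = 0.
Newton iteration, ψ⁰ = 0.53:
  ψ = 0.5300: g = 0.10651, g' = -0.5340 → ψ = 0.7295
  ψ = 0.7295: g = -0.01522, g' = -0.7167 → ψ = 0.7082
  ψ = 0.7082: g = -0.00032, g' = -0.6875 → ψ = 0.7078
Converged at ψ = 0.7078.

two-phase, V/F = 0.7078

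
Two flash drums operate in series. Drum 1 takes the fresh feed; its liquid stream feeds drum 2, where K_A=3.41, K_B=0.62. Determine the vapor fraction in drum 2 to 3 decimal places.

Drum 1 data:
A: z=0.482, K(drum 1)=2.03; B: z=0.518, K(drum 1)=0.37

Drum 1:
Rachford–Rice: g(ψ₁) = Σ zᵢ(Kᵢ−1)/(1+ψ₁(Kᵢ−1)) = 0.
g(0) = ΣzᵢKᵢ − 1 = 0.170 and g(1) = 1 − Σzᵢ/Kᵢ = -0.637, so a root lies in (0, 1).
Newton–Raphson from ψ₁ = 0.5:
  ψ₁ = 0.500: g = -0.1487, g' = -0.661 → ψ₁ = 0.275
  ψ₁ = 0.275: g = -0.0078, g' = -0.611 → ψ₁ = 0.262
Converged at ψ₁ = 0.262.
Drum-1 compositions:
  A: x = 0.380, y = 0.770
  B: x = 0.620, y = 0.230
Drum-2 feed = drum-1 liquid: z₂ = (0.3795, 0.6205).
Drum 2:
Rachford–Rice: g(ψ₂) = Σ zᵢ(Kᵢ−1)/(1+ψ₂(Kᵢ−1)) = 0.
Feasibility: ΣzᵢKᵢ = 1.679, Σzᵢ/Kᵢ = 1.112 — both > 1, two phases present.
Newton iteration, ψ₂⁰ = 0.5:
  ψ₂ = 0.500: g = 0.1237, g' = -0.590 → ψ₂ = 0.710
  ψ₂ = 0.710: g = 0.0146, g' = -0.468 → ψ₂ = 0.741
Converged at ψ₂ = 0.741.
  A: x = 0.136, y = 0.464
  B: x = 0.864, y = 0.536

V/F (drum 2) = 0.741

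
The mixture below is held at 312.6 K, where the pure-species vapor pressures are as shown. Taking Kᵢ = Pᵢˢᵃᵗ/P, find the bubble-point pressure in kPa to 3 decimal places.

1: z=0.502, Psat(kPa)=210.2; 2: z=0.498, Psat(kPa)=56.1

Pbub = 133.458 kPa

At the bubble point ψ → 0, so ΣzᵢKᵢ = 1 with Kᵢ = Pᵢˢᵃᵗ/P ⇒ P = ΣzᵢPᵢˢᵃᵗ.
P = 0.502·210.2 + 0.498·56.1 = 133.458 kPa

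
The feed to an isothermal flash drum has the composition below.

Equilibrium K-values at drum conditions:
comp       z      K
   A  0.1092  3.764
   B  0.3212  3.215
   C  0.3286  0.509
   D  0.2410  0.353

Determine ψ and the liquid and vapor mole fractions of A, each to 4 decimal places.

Material balance + equilibrium reduce to Σ zᵢ(Kᵢ−1)/(1+ψ(Kᵢ−1)) = 0.
Feasibility: ΣzᵢKᵢ = 1.6960, Σzᵢ/Kᵢ = 1.4572 — both > 1, two phases present.
Iterate (Newton) starting at ψ = 0.66:
  ψ = 0.6600: g = -0.11497, g' = -0.8453 → ψ = 0.5240
  ψ = 0.5240: g = -0.00057, g' = -0.8513 → ψ = 0.5233
Converged at ψ = 0.5233.
Compositions from xᵢ = zᵢ/(1+ψ(Kᵢ−1)), yᵢ = Kᵢxᵢ:
  A: x = 0.0446, y = 0.1680
  B: x = 0.1488, y = 0.4783
  C: x = 0.4422, y = 0.2251
  D: x = 0.3644, y = 0.1286

ψ = 0.5233, x_A = 0.0446, y_A = 0.1680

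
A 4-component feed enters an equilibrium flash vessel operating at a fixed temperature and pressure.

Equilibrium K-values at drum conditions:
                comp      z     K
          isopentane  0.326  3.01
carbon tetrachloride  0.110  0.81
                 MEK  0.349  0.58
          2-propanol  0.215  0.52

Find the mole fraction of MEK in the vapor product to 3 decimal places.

Rachford–Rice: g(V/F) = Σ zᵢ(Kᵢ−1)/(1+V/F(Kᵢ−1)) = 0.
g(0) = ΣzᵢKᵢ − 1 = 0.385 and g(1) = 1 − Σzᵢ/Kᵢ = -0.259, so a root lies in (0, 1).
Iterate (Newton) starting at V/F = 0.5:
  V/F = 0.500: g = -0.0176, g' = -0.517 → V/F = 0.466
Converged at V/F = 0.466.
Compositions from xᵢ = zᵢ/(1+V/F(Kᵢ−1)), yᵢ = Kᵢxᵢ:
  isopentane: x = 0.168, y = 0.506
  carbon tetrachloride: x = 0.121, y = 0.098
  MEK: x = 0.434, y = 0.252
  2-propanol: x = 0.277, y = 0.144

y_MEK = 0.252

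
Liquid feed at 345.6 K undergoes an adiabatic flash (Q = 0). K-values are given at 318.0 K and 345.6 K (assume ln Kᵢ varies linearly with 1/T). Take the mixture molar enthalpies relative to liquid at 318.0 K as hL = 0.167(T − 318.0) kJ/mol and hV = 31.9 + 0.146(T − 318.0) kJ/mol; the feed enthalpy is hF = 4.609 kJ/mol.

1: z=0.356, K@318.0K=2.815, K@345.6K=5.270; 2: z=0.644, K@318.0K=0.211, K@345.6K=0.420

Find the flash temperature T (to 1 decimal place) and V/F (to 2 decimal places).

T = 320.3 K, V/F = 0.13

Adiabatic flash: solve Rachford–Rice at each trial T, then check hF = ψ·hV(T) + (1−ψ)·hL(T).
  T = 318.0 K: K = (2.815, 0.211), RR gives ψ = 0.096, H_out = 3.075 kJ/mol
  T = 345.6 K: K = (5.270, 0.420), RR gives ψ = 0.463, H_out = 19.110 kJ/mol
  T = 331.8 K: K = (3.902, 0.302), RR gives ψ = 0.288, H_out = 11.412 kJ/mol
  T = 324.9 K: K = (3.326, 0.253), RR gives ψ = 0.200, H_out = 7.501 kJ/mol
  T = 321.4 K: K = (3.059, 0.231), RR gives ψ = 0.150, H_out = 5.349 kJ/mol
  T = 319.7 K: K = (2.935, 0.221), RR gives ψ = 0.124, H_out = 4.239 kJ/mol
Linear interpolation between T = 319.7 (H_out = 4.239) and T = 321.4 (H_out = 5.349) on hF = 4.609 gives T ≈ 320.3 K, at which ψ = 0.13.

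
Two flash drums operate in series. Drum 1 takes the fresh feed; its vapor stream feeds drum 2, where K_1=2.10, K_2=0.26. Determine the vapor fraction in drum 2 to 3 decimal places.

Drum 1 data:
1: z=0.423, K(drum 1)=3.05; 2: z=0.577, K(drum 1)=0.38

V/F (drum 2) = 0.692

Drum 1:
Binary case is linear: z₁(K₁−1)(1+ψ₁(K₂−1)) + z₂(K₂−1)(1+ψ₁(K₁−1)) = 0
⇒ ψ₁ = [z₁(K₁−1)+z₂(K₂−1)] / [−(K₁−1)(K₂−1)] = 0.5094/1.2710 = 0.401
Drum-1 compositions:
  1: x = 0.232, y = 0.708
  2: x = 0.768, y = 0.292
Drum-2 feed = drum-1 vapor: z₂ = (0.7082, 0.2918).
Drum 2:
Rachford–Rice: g(ψ₂) = Σ zᵢ(Kᵢ−1)/(1+ψ₂(Kᵢ−1)) = 0.
g(0) = ΣzᵢKᵢ − 1 = 0.563 and g(1) = 1 − Σzᵢ/Kᵢ = -0.459, so a root lies in (0, 1).
Binary case is linear: z₁(K₁−1)(1+ψ₂(K₂−1)) + z₂(K₂−1)(1+ψ₂(K₁−1)) = 0
⇒ ψ₂ = [z₁(K₁−1)+z₂(K₂−1)] / [−(K₁−1)(K₂−1)] = 0.5632/0.8140 = 0.692
  1: x = 0.402, y = 0.845
  2: x = 0.598, y = 0.155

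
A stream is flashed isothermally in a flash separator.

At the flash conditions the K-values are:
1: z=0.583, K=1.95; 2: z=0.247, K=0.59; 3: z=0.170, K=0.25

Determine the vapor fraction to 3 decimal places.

ψ = 0.578

Rachford–Rice: g(ψ) = Σ zᵢ(Kᵢ−1)/(1+ψ(Kᵢ−1)) = 0.
g(0) = ΣzᵢKᵢ − 1 = 0.325 and g(1) = 1 − Σzᵢ/Kᵢ = -0.398, so a root lies in (0, 1).
Newton–Raphson from ψ = 0.5:
  ψ = 0.500: g = 0.0441, g' = -0.552 → ψ = 0.580
  ψ = 0.580: g = -0.0014, g' = -0.590 → ψ = 0.578
Converged at ψ = 0.578.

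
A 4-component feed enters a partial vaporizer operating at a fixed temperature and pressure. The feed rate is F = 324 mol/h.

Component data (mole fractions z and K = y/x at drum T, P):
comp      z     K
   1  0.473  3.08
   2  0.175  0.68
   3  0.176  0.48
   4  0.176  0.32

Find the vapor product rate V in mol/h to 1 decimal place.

V = 208.4 mol/h

Rachford–Rice: g(ψ) = Σ zᵢ(Kᵢ−1)/(1+ψ(Kᵢ−1)) = 0.
Check two-phase: ΣzᵢKᵢ = 1.717 > 1 and Σzᵢ/Kᵢ = 1.328 > 1, so g(0) = 0.717 > 0 and g(1) = -0.328 < 0.
Newton iteration, ψ⁰ = 0.33:
  ψ = 0.330: g = 0.2560, g' = -0.947 → ψ = 0.600
  ψ = 0.600: g = 0.0328, g' = -0.765 → ψ = 0.643
Converged at ψ = 0.643.
Then V = ψ·F = 0.6433·324 = 208.4 mol/h and L = F − V = 115.6 mol/h.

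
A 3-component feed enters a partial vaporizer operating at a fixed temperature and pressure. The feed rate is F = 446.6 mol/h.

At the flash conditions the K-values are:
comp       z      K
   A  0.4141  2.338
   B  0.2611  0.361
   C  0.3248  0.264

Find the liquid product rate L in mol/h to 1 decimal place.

Material balance + equilibrium reduce to Σ zᵢ(Kᵢ−1)/(1+β(Kᵢ−1)) = 0.
Check two-phase: ΣzᵢKᵢ = 1.1482 > 1 and Σzᵢ/Kᵢ = 2.1307 > 1, so g(0) = 0.1482 > 0 and g(1) = -1.1307 < 0.
Newton–Raphson from β = 0.5:
  β = 0.5000: g = -0.29145, g' = -0.9369 → β = 0.1889
  β = 0.1889: g = -0.02513, g' = -0.8476 → β = 0.1593
  β = 0.1593: g = 0.00020, g' = -0.8617 → β = 0.1595
Converged at β = 0.1595.
Then V = β·F = 0.1595·446.6 = 71.2 mol/h and L = F − V = 375.4 mol/h.

L = 375.4 mol/h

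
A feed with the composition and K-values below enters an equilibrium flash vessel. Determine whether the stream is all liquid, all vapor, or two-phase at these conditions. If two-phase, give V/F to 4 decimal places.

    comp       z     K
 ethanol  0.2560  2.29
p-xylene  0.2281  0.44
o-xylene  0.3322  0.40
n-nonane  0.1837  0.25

all liquid

ΣzᵢKᵢ = 0.8654; Σzᵢ/Kᵢ = 2.1955.
Since ΣzᵢKᵢ < 1 the mixture is below its bubble point — single liquid phase.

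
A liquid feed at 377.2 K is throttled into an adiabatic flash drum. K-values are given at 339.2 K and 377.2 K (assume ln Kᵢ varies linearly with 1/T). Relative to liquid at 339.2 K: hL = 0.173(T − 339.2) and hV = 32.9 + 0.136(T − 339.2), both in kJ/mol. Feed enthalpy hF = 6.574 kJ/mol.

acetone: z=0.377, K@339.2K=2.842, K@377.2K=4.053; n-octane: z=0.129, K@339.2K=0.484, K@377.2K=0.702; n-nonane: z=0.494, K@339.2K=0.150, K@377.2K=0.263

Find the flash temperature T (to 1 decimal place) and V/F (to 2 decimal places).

Adiabatic flash: solve Rachford–Rice at each trial T, then check hF = ψ·hV(T) + (1−ψ)·hL(T).
  T = 339.2 K: K = (2.842, 0.484, 0.150), RR gives ψ = 0.143, H_out = 4.699 kJ/mol
  T = 377.2 K: K = (4.053, 0.702, 0.263), RR gives ψ = 0.367, H_out = 18.146 kJ/mol
  T = 358.2 K: K = (3.426, 0.589, 0.202), RR gives ψ = 0.263, H_out = 11.746 kJ/mol
  T = 348.7 K: K = (3.128, 0.535, 0.175), RR gives ψ = 0.206, H_out = 8.354 kJ/mol
  T = 343.9 K: K = (2.982, 0.509, 0.162), RR gives ψ = 0.175, H_out = 6.549 kJ/mol
  T = 346.3 K: K = (3.055, 0.522, 0.168), RR gives ψ = 0.191, H_out = 7.461 kJ/mol
Linear interpolation between T = 343.9 (H_out = 6.549) and T = 346.3 (H_out = 7.461) on hF = 6.574 gives T ≈ 344.0 K, at which ψ = 0.18.

T = 344.0 K, V/F = 0.18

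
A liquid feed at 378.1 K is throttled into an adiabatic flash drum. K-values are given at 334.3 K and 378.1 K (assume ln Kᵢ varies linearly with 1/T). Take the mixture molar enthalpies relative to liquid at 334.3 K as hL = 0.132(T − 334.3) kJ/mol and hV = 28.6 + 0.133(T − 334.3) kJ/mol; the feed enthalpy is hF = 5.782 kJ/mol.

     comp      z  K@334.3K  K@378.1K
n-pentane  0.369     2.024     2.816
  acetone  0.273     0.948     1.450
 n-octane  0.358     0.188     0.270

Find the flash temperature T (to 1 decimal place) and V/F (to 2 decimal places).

T = 338.7 K, V/F = 0.18

Adiabatic flash: solve Rachford–Rice at each trial T, then check hF = ψ·hV(T) + (1−ψ)·hL(T).
  T = 334.3 K: K = (2.024, 0.948, 0.188), RR gives ψ = 0.120, H_out = 3.439 kJ/mol
  T = 378.1 K: K = (2.816, 1.450, 0.270), RR gives ψ = 0.547, H_out = 21.439 kJ/mol
  T = 356.2 K: K = (2.412, 1.188, 0.228), RR gives ψ = 0.374, H_out = 13.601 kJ/mol
  T = 345.2 K: K = (2.215, 1.064, 0.207), RR gives ψ = 0.261, H_out = 8.902 kJ/mol
  T = 339.8 K: K = (2.120, 1.006, 0.198), RR gives ψ = 0.195, H_out = 6.316 kJ/mol
  T = 337.1 K: K = (2.072, 0.977, 0.193), RR gives ψ = 0.160, H_out = 4.937 kJ/mol
  T = 338.5 K: K = (2.097, 0.992, 0.195), RR gives ψ = 0.178, H_out = 5.660 kJ/mol
Linear interpolation between T = 338.5 (H_out = 5.660) and T = 339.8 (H_out = 6.316) on hF = 5.782 gives T ≈ 338.7 K, at which ψ = 0.18.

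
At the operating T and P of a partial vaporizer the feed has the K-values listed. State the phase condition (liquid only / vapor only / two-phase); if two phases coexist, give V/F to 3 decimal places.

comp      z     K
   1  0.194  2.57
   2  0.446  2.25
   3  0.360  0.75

ΣzᵢKᵢ = 1.772; Σzᵢ/Kᵢ = 0.754.
Since Σzᵢ/Kᵢ < 1 the mixture is above its dew point — single vapor phase.

vapor only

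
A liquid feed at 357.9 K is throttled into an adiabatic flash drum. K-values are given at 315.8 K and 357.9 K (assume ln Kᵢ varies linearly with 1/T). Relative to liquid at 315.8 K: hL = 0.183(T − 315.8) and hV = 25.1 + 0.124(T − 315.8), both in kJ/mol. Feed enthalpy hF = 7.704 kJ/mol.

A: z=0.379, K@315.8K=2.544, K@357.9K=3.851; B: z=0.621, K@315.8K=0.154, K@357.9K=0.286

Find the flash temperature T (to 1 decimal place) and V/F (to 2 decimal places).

T = 334.3 K, V/F = 0.18

Adiabatic flash: solve Rachford–Rice at each trial T, then check hF = ψ·hV(T) + (1−ψ)·hL(T).
  T = 315.8 K: K = (2.544, 0.154), RR gives ψ = 0.046, H_out = 1.149 kJ/mol
  T = 357.9 K: K = (3.851, 0.286), RR gives ψ = 0.313, H_out = 14.783 kJ/mol
  T = 336.9 K: K = (3.172, 0.214), RR gives ψ = 0.196, H_out = 8.546 kJ/mol
  T = 326.4 K: K = (2.853, 0.183), RR gives ψ = 0.129, H_out = 5.085 kJ/mol
  T = 331.6 K: K = (3.009, 0.198), RR gives ψ = 0.163, H_out = 6.841 kJ/mol
  T = 334.2 K: K = (3.089, 0.206), RR gives ψ = 0.180, H_out = 7.687 kJ/mol
  T = 335.5 K: K = (3.129, 0.210), RR gives ψ = 0.188, H_out = 8.103 kJ/mol
Linear interpolation between T = 334.2 (H_out = 7.687) and T = 335.5 (H_out = 8.103) on hF = 7.704 gives T ≈ 334.3 K, at which ψ = 0.18.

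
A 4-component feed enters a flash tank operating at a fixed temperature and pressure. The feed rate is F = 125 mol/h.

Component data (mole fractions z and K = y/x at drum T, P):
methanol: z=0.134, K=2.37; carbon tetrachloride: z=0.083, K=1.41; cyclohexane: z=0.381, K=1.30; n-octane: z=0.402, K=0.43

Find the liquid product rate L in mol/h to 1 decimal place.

L = 91.4 mol/h

Rachford–Rice: g(ψ) = Σ zᵢ(Kᵢ−1)/(1+ψ(Kᵢ−1)) = 0.
g(0) = ΣzᵢKᵢ − 1 = 0.103 and g(1) = 1 − Σzᵢ/Kᵢ = -0.343, so a root lies in (0, 1).
Newton–Raphson from ψ = 0.62:
  ψ = 0.620: g = -0.1316, g' = -0.419 → ψ = 0.306
  ψ = 0.306: g = -0.0133, g' = -0.356 → ψ = 0.269
Converged at ψ = 0.269.
Then V = ψ·F = 0.2688·125 = 33.6 mol/h and L = F − V = 91.4 mol/h.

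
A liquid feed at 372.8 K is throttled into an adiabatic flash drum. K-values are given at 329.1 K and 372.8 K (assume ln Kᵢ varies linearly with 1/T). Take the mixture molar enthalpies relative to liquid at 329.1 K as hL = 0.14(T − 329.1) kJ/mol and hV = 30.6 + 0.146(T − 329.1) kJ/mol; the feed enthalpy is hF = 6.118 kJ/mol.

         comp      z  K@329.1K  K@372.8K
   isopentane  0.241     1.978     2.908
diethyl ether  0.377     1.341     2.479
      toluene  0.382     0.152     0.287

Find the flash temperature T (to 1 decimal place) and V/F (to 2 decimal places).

T = 334.0 K, V/F = 0.18

Adiabatic flash: solve Rachford–Rice at each trial T, then check hF = ψ·hV(T) + (1−ψ)·hL(T).
  T = 329.1 K: K = (1.978, 1.341, 0.152), RR gives ψ = 0.073, H_out = 2.240 kJ/mol
  T = 372.8 K: K = (2.908, 2.479, 0.287), RR gives ψ = 0.633, H_out = 25.649 kJ/mol
  T = 351.0 K: K = (2.428, 1.860, 0.213), RR gives ψ = 0.425, H_out = 16.128 kJ/mol
  T = 340.1 K: K = (2.200, 1.589, 0.181), RR gives ψ = 0.282, H_out = 10.175 kJ/mol
  T = 334.6 K: K = (2.088, 1.462, 0.166), RR gives ψ = 0.188, H_out = 6.532 kJ/mol
  T = 331.9 K: K = (2.034, 1.402, 0.159), RR gives ψ = 0.135, H_out = 4.519 kJ/mol
  T = 333.2 K: K = (2.060, 1.430, 0.162), RR gives ψ = 0.161, H_out = 5.509 kJ/mol
Linear interpolation between T = 333.2 (H_out = 5.509) and T = 334.6 (H_out = 6.532) on hF = 6.118 gives T ≈ 334.0 K, at which ψ = 0.18.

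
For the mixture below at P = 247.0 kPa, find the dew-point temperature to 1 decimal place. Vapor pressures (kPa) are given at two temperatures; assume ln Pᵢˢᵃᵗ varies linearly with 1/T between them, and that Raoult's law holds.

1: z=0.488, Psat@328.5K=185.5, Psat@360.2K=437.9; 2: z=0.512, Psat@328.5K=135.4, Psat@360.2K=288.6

Dew-point temperature: Σzᵢ·P/Pᵢˢᵃᵗ(T) = 1. Interpolate ln Pᵢˢᵃᵗ = aᵢ + bᵢ/T.
  T = 328.5 K: ΣzᵢP/Pᵢˢᵃᵗ = 1.5838
  T = 360.2 K: ΣzᵢP/Pᵢˢᵃᵗ = 0.7135
  T = 344.4 K: ΣzᵢP/Pᵢˢᵃᵗ = 1.0420
  T = 352.3 K: ΣzᵢP/Pᵢˢᵃᵗ = 0.8585
  T = 348.4 K: ΣzᵢP/Pᵢˢᵃᵗ = 0.9436
  T = 346.4 K: ΣzᵢP/Pᵢˢᵃᵗ = 0.9913
  T = 345.4 K: ΣzᵢP/Pᵢˢᵃᵗ = 1.0163
  T = 345.9 K: ΣzᵢP/Pᵢˢᵃᵗ = 1.0037
Interpolating between 345.9 K and 346.4 K gives T ≈ 346.0 K.

T = 346.0 K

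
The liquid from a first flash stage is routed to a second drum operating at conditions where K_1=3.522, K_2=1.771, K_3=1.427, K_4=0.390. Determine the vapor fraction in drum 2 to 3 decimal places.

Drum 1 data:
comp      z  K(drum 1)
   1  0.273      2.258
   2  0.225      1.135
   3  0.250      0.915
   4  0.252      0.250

Drum 1:
Let ψ₁ = V/F and solve Σ zᵢ(Kᵢ−1)/(1+ψ₁(Kᵢ−1)) = 0.
g(0) = ΣzᵢKᵢ − 1 = 0.164 and g(1) = 1 − Σzᵢ/Kᵢ = -0.600, so a root lies in (0, 1).
Iterate (Newton) starting at ψ₁ = 0.5:
  ψ₁ = 0.500: g = -0.0853, g' = -0.531 → ψ₁ = 0.339
  ψ₁ = 0.339: g = -0.0057, g' = -0.473 → ψ₁ = 0.327
Converged at ψ₁ = 0.327.
Drum-1 compositions:
  1: x = 0.193, y = 0.437
  2: x = 0.215, y = 0.245
  3: x = 0.257, y = 0.235
  4: x = 0.334, y = 0.083
Drum-2 feed = drum-1 liquid: z₂ = (0.1934, 0.2155, 0.2572, 0.3340).
Drum 2:
Rachford–Rice: g(ψ₂) = Σ zᵢ(Kᵢ−1)/(1+ψ₂(Kᵢ−1)) = 0.
Feasibility: ΣzᵢKᵢ = 1.560, Σzᵢ/Kᵢ = 1.213 — both > 1, two phases present.
Newton–Raphson from ψ₂ = 0.5:
  ψ₂ = 0.500: g = 0.1329, g' = -0.596 → ψ₂ = 0.723
  ψ₂ = 0.723: g = -0.0011, g' = -0.632 → ψ₂ = 0.721
Converged at ψ₂ = 0.721.
  1: x = 0.069, y = 0.242
  2: x = 0.138, y = 0.245
  3: x = 0.197, y = 0.281
  4: x = 0.596, y = 0.233

V/F (drum 2) = 0.721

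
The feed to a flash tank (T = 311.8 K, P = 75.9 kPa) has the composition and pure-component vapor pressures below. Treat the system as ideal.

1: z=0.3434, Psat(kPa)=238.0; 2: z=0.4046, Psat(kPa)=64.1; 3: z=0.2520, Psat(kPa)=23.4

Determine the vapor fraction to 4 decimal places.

ψ = 0.5304

Raoult's law: Kᵢ = Pᵢˢᵃᵗ/P = Pᵢˢᵃᵗ/75.9.
  K_1 = 238.0/75.9 = 3.135705, K_2 = 64.1/75.9 = 0.844532, K_3 = 23.4/75.9 = 0.308300
Newton iteration, ψ⁰ = 0.32:
  ψ = 0.3200: g = 0.14561, g' = -0.7624 → ψ = 0.5110
  ψ = 0.5110: g = 0.01276, g' = -0.6581 → ψ = 0.5304
Converged at ψ = 0.5304.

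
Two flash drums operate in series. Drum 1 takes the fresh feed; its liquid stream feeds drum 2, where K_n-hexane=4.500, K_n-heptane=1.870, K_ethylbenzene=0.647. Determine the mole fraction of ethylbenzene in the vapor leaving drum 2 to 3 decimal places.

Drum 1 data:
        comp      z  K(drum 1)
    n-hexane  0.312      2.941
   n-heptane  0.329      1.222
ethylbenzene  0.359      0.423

y_ethylbenzene (drum 2) = 0.512

Drum 1:
Newton–Raphson from ψ₁ = 0.35:
  ψ₁ = 0.350: g = 0.1688, g' = -0.618 → ψ₁ = 0.623
  ψ₁ = 0.623: g = 0.0149, g' = -0.545 → ψ₁ = 0.650
Converged at ψ₁ = 0.650.
Drum-1 compositions:
  n-hexane: x = 0.138, y = 0.406
  n-heptane: x = 0.287, y = 0.351
  ethylbenzene: x = 0.575, y = 0.243
Drum-2 feed = drum-1 liquid: z₂ = (0.1379, 0.2875, 0.5746).
Drum 2:
Material balance + equilibrium reduce to Σ zᵢ(Kᵢ−1)/(1+ψ₂(Kᵢ−1)) = 0.
Check two-phase: ΣzᵢKᵢ = 1.530 > 1 and Σzᵢ/Kᵢ = 1.072 > 1, so g(0) = 0.530 > 0 and g(1) = -0.072 < 0.
Iterate (Newton) starting at ψ₂ = 0.5:
  ψ₂ = 0.500: g = 0.1035, g' = -0.435 → ψ₂ = 0.738
  ψ₂ = 0.738: g = 0.0127, g' = -0.343 → ψ₂ = 0.775
  ψ₂ = 0.775: g = 0.0001, g' = -0.336 → ψ₂ = 0.776
Converged at ψ₂ = 0.776.
  n-hexane: x = 0.037, y = 0.167
  n-heptane: x = 0.172, y = 0.321
  ethylbenzene: x = 0.791, y = 0.512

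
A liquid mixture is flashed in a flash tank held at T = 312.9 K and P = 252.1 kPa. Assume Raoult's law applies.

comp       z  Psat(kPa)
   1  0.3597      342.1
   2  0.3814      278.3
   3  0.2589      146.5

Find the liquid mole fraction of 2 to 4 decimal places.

x_2 = 0.3596

Raoult's law: Kᵢ = Pᵢˢᵃᵗ/P = Pᵢˢᵃᵗ/252.1.
  K_1 = 342.1/252.1 = 1.357001, K_2 = 278.3/252.1 = 1.103927, K_3 = 146.5/252.1 = 0.581119
Rachford–Rice: g(β) = Σ zᵢ(Kᵢ−1)/(1+β(Kᵢ−1)) = 0.
Feasibility: ΣzᵢKᵢ = 1.0596, Σzᵢ/Kᵢ = 1.0561 — both > 1, two phases present.
Newton–Raphson from β = 0.41:
  β = 0.4100: g = 0.01910, g' = -0.1049 → β = 0.5921
  β = 0.5921: g = -0.00087, g' = -0.1152 → β = 0.5845
Converged at β = 0.5845.
Compositions from xᵢ = zᵢ/(1+β(Kᵢ−1)), yᵢ = Kᵢxᵢ:
  1: x = 0.2976, y = 0.4038
  2: x = 0.3596, y = 0.3969
  3: x = 0.3428, y = 0.1992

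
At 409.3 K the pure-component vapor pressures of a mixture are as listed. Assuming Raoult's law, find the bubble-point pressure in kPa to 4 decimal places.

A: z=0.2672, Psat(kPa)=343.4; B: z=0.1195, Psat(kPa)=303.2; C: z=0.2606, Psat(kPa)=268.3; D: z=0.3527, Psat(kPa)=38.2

At the bubble point ψ → 0, so ΣzᵢKᵢ = 1 with Kᵢ = Pᵢˢᵃᵗ/P ⇒ P = ΣzᵢPᵢˢᵃᵗ.
P = 0.2672·343.4 + 0.1195·303.2 + 0.2606·268.3 + 0.3527·38.2 = 211.3810 kPa

Pbub = 211.3810 kPa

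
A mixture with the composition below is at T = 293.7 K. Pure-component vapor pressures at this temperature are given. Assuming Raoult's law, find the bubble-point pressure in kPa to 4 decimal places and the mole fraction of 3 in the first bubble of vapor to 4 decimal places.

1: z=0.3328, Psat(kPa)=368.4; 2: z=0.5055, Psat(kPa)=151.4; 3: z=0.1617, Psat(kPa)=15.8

Pbub = 201.6911 kPa, y_3 = 0.0127

At the bubble point ψ → 0, so ΣzᵢKᵢ = 1 with Kᵢ = Pᵢˢᵃᵗ/P ⇒ P = ΣzᵢPᵢˢᵃᵗ.
P = 0.3328·368.4 + 0.5055·151.4 + 0.1617·15.8 = 201.6911 kPa
yᵢ = zᵢPᵢˢᵃᵗ/P ⇒ y_3 = 0.1617·15.8/201.6911 = 0.0127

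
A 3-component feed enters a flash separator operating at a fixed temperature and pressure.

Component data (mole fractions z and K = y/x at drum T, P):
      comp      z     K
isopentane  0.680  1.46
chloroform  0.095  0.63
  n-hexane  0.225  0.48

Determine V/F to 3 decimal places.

Rachford–Rice: g(V/F) = Σ zᵢ(Kᵢ−1)/(1+V/F(Kᵢ−1)) = 0.
Feasibility: ΣzᵢKᵢ = 1.161, Σzᵢ/Kᵢ = 1.085 — both > 1, two phases present.
Newton iteration, V/F⁰ = 0.5:
  V/F = 0.500: g = 0.0531, g' = -0.226 → V/F = 0.735
  V/F = 0.735: g = -0.0039, g' = -0.264 → V/F = 0.720
Converged at V/F = 0.720.

V/F = 0.720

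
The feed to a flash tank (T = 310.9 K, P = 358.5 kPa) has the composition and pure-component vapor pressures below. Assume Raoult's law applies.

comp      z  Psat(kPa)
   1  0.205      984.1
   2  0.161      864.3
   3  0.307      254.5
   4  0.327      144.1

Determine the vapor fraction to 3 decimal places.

Raoult's law: Kᵢ = Pᵢˢᵃᵗ/P = Pᵢˢᵃᵗ/358.5.
  K_1 = 984.1/358.5 = 2.74505, K_2 = 864.3/358.5 = 2.41088, K_3 = 254.5/358.5 = 0.70990, K_4 = 144.1/358.5 = 0.40195
Newton iteration, ψ⁰ = 0.61:
  ψ = 0.610: g = -0.1207, g' = -0.567 → ψ = 0.397
Converged at ψ = 0.397.

ψ = 0.397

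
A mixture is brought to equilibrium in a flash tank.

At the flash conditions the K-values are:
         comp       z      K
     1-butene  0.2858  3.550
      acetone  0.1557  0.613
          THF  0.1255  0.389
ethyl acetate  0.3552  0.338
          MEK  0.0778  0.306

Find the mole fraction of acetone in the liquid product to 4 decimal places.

x_acetone = 0.1685

Material balance + equilibrium reduce to Σ zᵢ(Kᵢ−1)/(1+V/F(Kᵢ−1)) = 0.
g(0) = ΣzᵢKᵢ − 1 = 0.3027 and g(1) = 1 − Σzᵢ/Kᵢ = -0.9623, so a root lies in (0, 1).
Iterate (Newton) starting at V/F = 0.66:
  V/F = 0.6600: g = -0.45502, g' = -1.0503 → V/F = 0.2268
  V/F = 0.2268: g = -0.03407, g' = -1.1055 → V/F = 0.1960
  V/F = 0.1960: g = 0.00096, g' = -1.1698 → V/F = 0.1968
Converged at V/F = 0.1968.
Compositions from xᵢ = zᵢ/(1+V/F(Kᵢ−1)), yᵢ = Kᵢxᵢ:
  1-butene: x = 0.1903, y = 0.6756
  acetone: x = 0.1685, y = 0.1033
  THF: x = 0.1427, y = 0.0555
  ethyl acetate: x = 0.4084, y = 0.1380
  MEK: x = 0.0901, y = 0.0276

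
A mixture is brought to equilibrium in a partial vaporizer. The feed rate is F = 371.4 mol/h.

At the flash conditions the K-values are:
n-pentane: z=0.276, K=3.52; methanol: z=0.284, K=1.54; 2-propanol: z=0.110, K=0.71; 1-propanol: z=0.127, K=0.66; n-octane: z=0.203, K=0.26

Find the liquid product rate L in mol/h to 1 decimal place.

Let β = V/F and solve Σ zᵢ(Kᵢ−1)/(1+β(Kᵢ−1)) = 0.
Check two-phase: ΣzᵢKᵢ = 1.624 > 1 and Σzᵢ/Kᵢ = 1.391 > 1, so g(0) = 0.624 > 0 and g(1) = -0.391 < 0.
Newton iteration, β⁰ = 0.5:
  β = 0.500: g = 0.1007, g' = -0.709 → β = 0.642
  β = 0.642: g = -0.0012, g' = -0.743 → β = 0.641
Converged at β = 0.641.
Then V = β·F = 0.6406·371.4 = 237.9 mol/h and L = F − V = 133.5 mol/h.

L = 133.5 mol/h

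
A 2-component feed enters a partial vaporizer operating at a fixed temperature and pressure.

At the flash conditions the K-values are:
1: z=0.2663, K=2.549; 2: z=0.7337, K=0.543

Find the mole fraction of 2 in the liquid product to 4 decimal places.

Newton iteration, ψ⁰ = 0.58:
  ψ = 0.5800: g = -0.23894, g' = -0.4610 → ψ = 0.0617
  ψ = 0.0617: g = 0.03151, g' = -0.6946 → ψ = 0.1070
  ψ = 0.1070: g = 0.00130, g' = -0.6396 → ψ = 0.1090
Converged at ψ = 0.1091.
Compositions from xᵢ = zᵢ/(1+ψ(Kᵢ−1)), yᵢ = Kᵢxᵢ:
  1: x = 0.2278, y = 0.5807
  2: x = 0.7722, y = 0.4193

x_2 = 0.7722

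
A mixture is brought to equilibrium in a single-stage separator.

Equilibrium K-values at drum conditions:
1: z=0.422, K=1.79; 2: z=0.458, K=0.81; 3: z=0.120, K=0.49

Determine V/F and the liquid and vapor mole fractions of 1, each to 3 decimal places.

Rachford–Rice: g(V/F) = Σ zᵢ(Kᵢ−1)/(1+V/F(Kᵢ−1)) = 0.
g(0) = ΣzᵢKᵢ − 1 = 0.185 and g(1) = 1 − Σzᵢ/Kᵢ = -0.046, so a root lies in (0, 1).
Newton iteration, V/F⁰ = 0.62:
  V/F = 0.620: g = 0.0356, g' = -0.207 → V/F = 0.792
Converged at V/F = 0.792.
Compositions from xᵢ = zᵢ/(1+V/F(Kᵢ−1)), yᵢ = Kᵢxᵢ:
  1: x = 0.260, y = 0.465
  2: x = 0.539, y = 0.437
  3: x = 0.201, y = 0.099

V/F = 0.792, x_1 = 0.260, y_1 = 0.465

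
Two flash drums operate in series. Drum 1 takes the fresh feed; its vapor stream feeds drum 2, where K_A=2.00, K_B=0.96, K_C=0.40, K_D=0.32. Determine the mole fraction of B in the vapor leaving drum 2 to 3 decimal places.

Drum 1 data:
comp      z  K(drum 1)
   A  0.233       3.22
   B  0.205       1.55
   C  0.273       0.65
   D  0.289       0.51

y_B (drum 2) = 0.234

Drum 1:
Rachford–Rice: g(ψ₁) = Σ zᵢ(Kᵢ−1)/(1+ψ₁(Kᵢ−1)) = 0.
g(0) = ΣzᵢKᵢ − 1 = 0.393 and g(1) = 1 − Σzᵢ/Kᵢ = -0.191, so a root lies in (0, 1).
Newton iteration, ψ₁⁰ = 0.5:
  ψ₁ = 0.500: g = 0.0302, g' = -0.467 → ψ₁ = 0.565
  ψ₁ = 0.565: g = 0.0007, g' = -0.447 → ψ₁ = 0.566
Converged at ψ₁ = 0.566.
Drum-1 compositions:
  A: x = 0.103, y = 0.332
  B: x = 0.156, y = 0.242
  C: x = 0.340, y = 0.221
  D: x = 0.400, y = 0.204
Drum-2 feed = drum-1 vapor: z₂ = (0.3324, 0.2423, 0.2213, 0.2040).
Drum 2:
Rachford–Rice: g(ψ₂) = Σ zᵢ(Kᵢ−1)/(1+ψ₂(Kᵢ−1)) = 0.
Feasibility: ΣzᵢKᵢ = 1.051, Σzᵢ/Kᵢ = 1.609 — both > 1, two phases present.
Newton–Raphson from ψ₂ = 0.53:
  ψ₂ = 0.530: g = -0.2042, g' = -0.544 → ψ₂ = 0.155
  ψ₂ = 0.155: g = -0.0233, g' = -0.464 → ψ₂ = 0.105
Converged at ψ₂ = 0.105.
  A: x = 0.301, y = 0.602
  B: x = 0.243, y = 0.234
  C: x = 0.236, y = 0.094
  D: x = 0.220, y = 0.070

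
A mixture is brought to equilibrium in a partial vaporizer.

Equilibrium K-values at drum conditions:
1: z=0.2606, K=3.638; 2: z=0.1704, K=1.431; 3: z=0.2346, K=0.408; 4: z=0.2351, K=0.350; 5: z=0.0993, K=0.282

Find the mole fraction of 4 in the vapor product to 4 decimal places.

Let ψ = V/F and solve Σ zᵢ(Kᵢ−1)/(1+ψ(Kᵢ−1)) = 0.
g(0) = ΣzᵢKᵢ − 1 = 0.3979 and g(1) = 1 − Σzᵢ/Kᵢ = -0.7896, so a root lies in (0, 1).
Iterate (Newton) starting at ψ = 0.5:
  ψ = 0.5000: g = -0.17803, g' = -0.8671 → ψ = 0.2947
  ψ = 0.2947: g = 0.00426, g' = -0.9539 → ψ = 0.2992
Converged at ψ = 0.2992.
Compositions from xᵢ = zᵢ/(1+ψ(Kᵢ−1)), yᵢ = Kᵢxᵢ:
  1: x = 0.1457, y = 0.5299
  2: x = 0.1509, y = 0.2160
  3: x = 0.2851, y = 0.1163
  4: x = 0.2919, y = 0.1021
  5: x = 0.1265, y = 0.0357

y_4 = 0.1021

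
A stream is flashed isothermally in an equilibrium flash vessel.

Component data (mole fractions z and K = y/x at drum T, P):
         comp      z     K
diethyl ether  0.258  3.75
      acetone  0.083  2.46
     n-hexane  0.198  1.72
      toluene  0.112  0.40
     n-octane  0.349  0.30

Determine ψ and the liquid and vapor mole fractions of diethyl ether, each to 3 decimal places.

ψ = 0.502, x_diethyl ether = 0.108, y_diethyl ether = 0.406

Rachford–Rice: g(ψ) = Σ zᵢ(Kᵢ−1)/(1+ψ(Kᵢ−1)) = 0.
Feasibility: ΣzᵢKᵢ = 1.662, Σzᵢ/Kᵢ = 1.661 — both > 1, two phases present.
Newton–Raphson from ψ = 0.5:
  ψ = 0.500: g = 0.0018, g' = -0.948 → ψ = 0.502
Converged at ψ = 0.502.
Compositions from xᵢ = zᵢ/(1+ψ(Kᵢ−1)), yᵢ = Kᵢxᵢ:
  diethyl ether: x = 0.108, y = 0.406
  acetone: x = 0.048, y = 0.118
  n-hexane: x = 0.145, y = 0.250
  toluene: x = 0.160, y = 0.064
  n-octane: x = 0.538, y = 0.161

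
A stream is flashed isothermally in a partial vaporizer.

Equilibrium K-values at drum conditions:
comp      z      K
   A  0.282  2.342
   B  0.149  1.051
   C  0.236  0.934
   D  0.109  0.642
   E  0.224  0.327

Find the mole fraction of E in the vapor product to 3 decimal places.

Let ψ = V/F and solve Σ zᵢ(Kᵢ−1)/(1+ψ(Kᵢ−1)) = 0.
Feasibility: ΣzᵢKᵢ = 1.181, Σzᵢ/Kᵢ = 1.370 — both > 1, two phases present.
Newton iteration, ψ⁰ = 0.5:
  ψ = 0.500: g = -0.0570, g' = -0.435 → ψ = 0.369
  ψ = 0.369: g = -0.0009, g' = -0.427 → ψ = 0.367
Converged at ψ = 0.367.
Compositions from xᵢ = zᵢ/(1+ψ(Kᵢ−1)), yᵢ = Kᵢxᵢ:
  A: x = 0.189, y = 0.443
  B: x = 0.146, y = 0.154
  C: x = 0.242, y = 0.226
  D: x = 0.125, y = 0.081
  E: x = 0.297, y = 0.097

y_E = 0.097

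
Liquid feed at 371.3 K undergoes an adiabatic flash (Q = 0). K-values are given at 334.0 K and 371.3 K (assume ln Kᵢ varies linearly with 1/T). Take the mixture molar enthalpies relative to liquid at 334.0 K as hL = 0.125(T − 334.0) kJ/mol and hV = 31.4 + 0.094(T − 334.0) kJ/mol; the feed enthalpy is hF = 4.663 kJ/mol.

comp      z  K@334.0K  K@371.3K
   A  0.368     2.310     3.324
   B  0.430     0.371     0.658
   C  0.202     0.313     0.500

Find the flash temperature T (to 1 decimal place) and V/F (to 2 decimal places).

Adiabatic flash: solve Rachford–Rice at each trial T, then check hF = ψ·hV(T) + (1−ψ)·hL(T).
  T = 334.0 K: K = (2.310, 0.371, 0.313), RR gives ψ = 0.086, H_out = 2.694 kJ/mol
  T = 371.3 K: K = (3.324, 0.658, 0.500), RR gives ψ = 0.654, H_out = 24.435 kJ/mol
  T = 352.6 K: K = (2.796, 0.501, 0.400), RR gives ψ = 0.340, H_out = 12.804 kJ/mol
  T = 343.3 K: K = (2.548, 0.433, 0.355), RR gives ψ = 0.213, H_out = 7.795 kJ/mol
  T = 338.6 K: K = (2.427, 0.401, 0.333), RR gives ψ = 0.150, H_out = 5.255 kJ/mol
  T = 336.3 K: K = (2.368, 0.386, 0.323), RR gives ψ = 0.118, H_out = 3.987 kJ/mol
Linear interpolation between T = 336.3 (H_out = 3.987) and T = 338.6 (H_out = 5.255) on hF = 4.663 gives T ≈ 337.5 K, at which ψ = 0.13.

T = 337.5 K, V/F = 0.13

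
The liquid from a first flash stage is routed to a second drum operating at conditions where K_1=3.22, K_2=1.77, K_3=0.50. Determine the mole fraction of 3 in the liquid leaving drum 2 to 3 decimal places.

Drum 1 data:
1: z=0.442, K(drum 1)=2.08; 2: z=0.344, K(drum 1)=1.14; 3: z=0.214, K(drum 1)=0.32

x_3 (drum 2) = 0.711

Drum 1:
Iterate (Newton) starting at ψ₁ = 0.5:
  ψ₁ = 0.500: g = 0.1345, g' = -0.450 → ψ₁ = 0.799
  ψ₁ = 0.799: g = -0.0188, g' = -0.628 → ψ₁ = 0.769
  ψ₁ = 0.769: g = -0.0005, g' = -0.594 → ψ₁ = 0.768
Converged at ψ₁ = 0.768.
Drum-1 compositions:
  1: x = 0.242, y = 0.503
  2: x = 0.311, y = 0.354
  3: x = 0.448, y = 0.143
Drum-2 feed = drum-1 liquid: z₂ = (0.2416, 0.3106, 0.4477).
Drum 2:
Rachford–Rice: g(ψ₂) = Σ zᵢ(Kᵢ−1)/(1+ψ₂(Kᵢ−1)) = 0.
Check two-phase: ΣzᵢKᵢ = 1.552 > 1 and Σzᵢ/Kᵢ = 1.146 > 1, so g(0) = 0.552 > 0 and g(1) = -0.146 < 0.
Newton–Raphson from ψ₂ = 0.49:
  ψ₂ = 0.490: g = 0.1341, g' = -0.567 → ψ₂ = 0.727
  ψ₂ = 0.727: g = 0.0070, g' = -0.526 → ψ₂ = 0.740
Converged at ψ₂ = 0.740.
  1: x = 0.091, y = 0.294
  2: x = 0.198, y = 0.350
  3: x = 0.711, y = 0.355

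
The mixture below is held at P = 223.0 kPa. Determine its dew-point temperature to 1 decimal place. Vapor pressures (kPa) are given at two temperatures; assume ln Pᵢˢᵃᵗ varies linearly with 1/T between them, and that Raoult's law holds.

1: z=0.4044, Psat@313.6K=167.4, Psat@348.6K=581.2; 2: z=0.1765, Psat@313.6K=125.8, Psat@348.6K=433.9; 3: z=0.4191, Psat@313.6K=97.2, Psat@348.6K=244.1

T = 332.2 K

Dew-point temperature: Σzᵢ·P/Pᵢˢᵃᵗ(T) = 1. Interpolate ln Pᵢˢᵃᵗ = aᵢ + bᵢ/T.
  T = 313.6 K: ΣzᵢP/Pᵢˢᵃᵗ = 1.8131
  T = 348.6 K: ΣzᵢP/Pᵢˢᵃᵗ = 0.6287
  T = 331.1 K: ΣzᵢP/Pᵢˢᵃᵗ = 1.0350
  T = 339.9 K: ΣzᵢP/Pᵢˢᵃᵗ = 0.7998
  T = 335.5 K: ΣzᵢP/Pᵢˢᵃᵗ = 0.9081
  T = 333.3 K: ΣzᵢP/Pᵢˢᵃᵗ = 0.9690
  T = 332.2 K: ΣzᵢP/Pᵢˢᵃᵗ = 1.0013
Interpolating between 332.2 K and 333.3 K gives T ≈ 332.2 K.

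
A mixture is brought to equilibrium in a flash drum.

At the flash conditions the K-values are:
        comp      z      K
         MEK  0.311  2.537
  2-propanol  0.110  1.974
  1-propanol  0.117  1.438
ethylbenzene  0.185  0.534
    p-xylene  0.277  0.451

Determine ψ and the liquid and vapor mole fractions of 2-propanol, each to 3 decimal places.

Let ψ = V/F and solve Σ zᵢ(Kᵢ−1)/(1+ψ(Kᵢ−1)) = 0.
Check two-phase: ΣzᵢKᵢ = 1.398 > 1 and Σzᵢ/Kᵢ = 1.220 > 1, so g(0) = 0.398 > 0 and g(1) = -0.220 < 0.
Newton–Raphson from ψ = 0.59:
  ψ = 0.590: g = 0.0156, g' = -0.517 → ψ = 0.620
Converged at ψ = 0.620.
Compositions from xᵢ = zᵢ/(1+ψ(Kᵢ−1)), yᵢ = Kᵢxᵢ:
  MEK: x = 0.159, y = 0.404
  2-propanol: x = 0.069, y = 0.135
  1-propanol: x = 0.092, y = 0.132
  ethylbenzene: x = 0.260, y = 0.139
  p-xylene: x = 0.420, y = 0.189

ψ = 0.620, x_2-propanol = 0.069, y_2-propanol = 0.135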